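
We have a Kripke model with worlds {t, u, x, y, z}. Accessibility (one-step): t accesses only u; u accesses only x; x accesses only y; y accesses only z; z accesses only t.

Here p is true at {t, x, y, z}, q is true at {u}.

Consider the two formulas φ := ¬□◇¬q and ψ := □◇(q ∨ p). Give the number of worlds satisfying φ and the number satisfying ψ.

1 and 5

For ¬□◇¬q:
t: □◇¬q is T. ✗
u: □◇¬q is T. ✗
x: □◇¬q is T. ✗
y: □◇¬q is T. ✗
z: □◇¬q is F. ✓
— 1 world.
For □◇(q ∨ p):
t: successors {u}; ◇(q ∨ p) there: u:T. ✓
u: successors {x}; ◇(q ∨ p) there: x:T. ✓
x: successors {y}; ◇(q ∨ p) there: y:T. ✓
y: successors {z}; ◇(q ∨ p) there: z:T. ✓
z: successors {t}; ◇(q ∨ p) there: t:T. ✓
— 5 worlds.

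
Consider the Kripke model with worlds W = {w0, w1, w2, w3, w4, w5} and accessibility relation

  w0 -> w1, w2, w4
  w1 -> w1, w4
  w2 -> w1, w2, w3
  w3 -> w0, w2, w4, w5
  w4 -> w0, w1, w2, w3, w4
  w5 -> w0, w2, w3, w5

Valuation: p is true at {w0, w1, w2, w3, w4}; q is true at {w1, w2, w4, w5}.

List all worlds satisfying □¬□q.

w0: successors {w1, w2, w4}; ¬□q there: w1:F, w2:T, w4:T. ✗
w1: successors {w1, w4}; ¬□q there: w1:F, w4:T. ✗
w2: successors {w1, w2, w3}; ¬□q there: w1:F, w2:T, w3:T. ✗
w3: successors {w0, w2, w4, w5}; ¬□q there: w0:F, w2:T, w4:T, w5:T. ✗
w4: successors {w0, w1, w2, w3, w4}; ¬□q there: w0:F, w1:F, w2:T, w3:T, w4:T. ✗
w5: successors {w0, w2, w3, w5}; ¬□q there: w0:F, w2:T, w3:T, w5:T. ✗

∅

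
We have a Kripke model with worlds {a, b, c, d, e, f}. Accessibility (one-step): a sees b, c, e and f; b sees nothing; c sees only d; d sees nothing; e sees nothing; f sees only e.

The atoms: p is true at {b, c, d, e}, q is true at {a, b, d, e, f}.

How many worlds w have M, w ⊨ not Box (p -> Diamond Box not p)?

a: Box (p -> Diamond Box not p) is F. ✓
b: Box (p -> Diamond Box not p) is T. ✗
c: Box (p -> Diamond Box not p) is F. ✓
d: Box (p -> Diamond Box not p) is T. ✗
e: Box (p -> Diamond Box not p) is T. ✗
f: Box (p -> Diamond Box not p) is F. ✓
Satisfying worlds: {a, c, f}.

3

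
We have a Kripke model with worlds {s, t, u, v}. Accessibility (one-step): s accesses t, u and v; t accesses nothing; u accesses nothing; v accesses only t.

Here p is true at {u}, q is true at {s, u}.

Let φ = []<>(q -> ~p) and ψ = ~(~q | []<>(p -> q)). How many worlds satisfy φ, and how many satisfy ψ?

For []<>(q -> ~p):
s: successors {t, u, v}; <>(q -> ~p) there: t:F, u:F, v:T. ✗
t: no successors, so []<>(q -> ~p) holds vacuously. ✓
u: no successors, so []<>(q -> ~p) holds vacuously. ✓
v: successors {t}; <>(q -> ~p) there: t:F. ✗
— 2 worlds.
For ~(~q | []<>(p -> q)):
s: ~q | []<>(p -> q) is F. ✓
t: ~q | []<>(p -> q) is T. ✗
u: ~q | []<>(p -> q) is T. ✗
v: ~q | []<>(p -> q) is T. ✗
— 1 world.

2 and 1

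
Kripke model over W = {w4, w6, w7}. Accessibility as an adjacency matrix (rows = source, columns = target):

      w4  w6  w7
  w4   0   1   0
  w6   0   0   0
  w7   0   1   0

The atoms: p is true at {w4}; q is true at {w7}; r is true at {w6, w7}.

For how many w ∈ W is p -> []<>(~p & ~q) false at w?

1

w4: p is T, []<>(~p & ~q) is F. ✗
w6: p is F, []<>(~p & ~q) is T. ✓
w7: p is F, []<>(~p & ~q) is F. ✓
Satisfying worlds: {w6, w7}.
So p -> []<>(~p & ~q) fails at the other 1 world.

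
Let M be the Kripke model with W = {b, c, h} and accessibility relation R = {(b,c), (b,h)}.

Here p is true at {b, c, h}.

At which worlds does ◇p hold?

{b}

b: successors {c, h}; p there: c:T, h:T. ✓
c: no successors, so ◇p fails. ✗
h: no successors, so ◇p fails. ✗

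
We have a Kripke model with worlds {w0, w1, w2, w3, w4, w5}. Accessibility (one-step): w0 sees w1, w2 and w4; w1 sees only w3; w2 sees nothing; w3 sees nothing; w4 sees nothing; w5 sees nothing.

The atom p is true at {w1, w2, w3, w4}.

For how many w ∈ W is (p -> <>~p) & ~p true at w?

w0: p -> <>~p is T, ~p is T. ✓
w1: p -> <>~p is F, ~p is F. ✗
w2: p -> <>~p is F, ~p is F. ✗
w3: p -> <>~p is F, ~p is F. ✗
w4: p -> <>~p is F, ~p is F. ✗
w5: p -> <>~p is T, ~p is T. ✓
Satisfying worlds: {w0, w5}.

2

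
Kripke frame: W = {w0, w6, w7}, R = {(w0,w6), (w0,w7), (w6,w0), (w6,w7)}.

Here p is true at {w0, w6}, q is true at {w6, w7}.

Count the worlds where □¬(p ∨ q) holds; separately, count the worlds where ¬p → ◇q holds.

For □¬(p ∨ q):
w0: successors {w6, w7}; ¬(p ∨ q) there: w6:F, w7:F. ✗
w6: successors {w0, w7}; ¬(p ∨ q) there: w0:F, w7:F. ✗
w7: no successors, so □¬(p ∨ q) holds vacuously. ✓
— 1 world.
For ¬p → ◇q:
w0: ¬p is F, ◇q is T. ✓
w6: ¬p is F, ◇q is T. ✓
w7: ¬p is T, ◇q is F. ✗
— 2 worlds.

1 and 2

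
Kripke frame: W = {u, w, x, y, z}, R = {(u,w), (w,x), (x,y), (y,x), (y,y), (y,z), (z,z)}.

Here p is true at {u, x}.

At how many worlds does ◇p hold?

u: successors {w}; p there: w:F. ✗
w: successors {x}; p there: x:T. ✓
x: successors {y}; p there: y:F. ✗
y: successors {x, y, z}; p there: x:T, y:F, z:F. ✓
z: successors {z}; p there: z:F. ✗
Satisfying worlds: {w, y}.

2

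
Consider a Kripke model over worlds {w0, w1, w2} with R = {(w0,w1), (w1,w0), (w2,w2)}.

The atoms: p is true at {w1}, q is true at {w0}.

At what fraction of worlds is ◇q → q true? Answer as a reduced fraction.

w0: ◇q is F, q is T. ✓
w1: ◇q is T, q is F. ✗
w2: ◇q is F, q is F. ✓
That's 2 of 3 worlds, so 2/3.

2/3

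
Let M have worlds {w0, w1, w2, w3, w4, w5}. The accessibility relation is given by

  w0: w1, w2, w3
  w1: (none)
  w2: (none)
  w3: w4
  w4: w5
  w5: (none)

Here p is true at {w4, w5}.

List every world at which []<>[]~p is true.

w0: successors {w1, w2, w3}; <>[]~p there: w1:F, w2:F, w3:F. ✗
w1: no successors, so []<>[]~p holds vacuously. ✓
w2: no successors, so []<>[]~p holds vacuously. ✓
w3: successors {w4}; <>[]~p there: w4:T. ✓
w4: successors {w5}; <>[]~p there: w5:F. ✗
w5: no successors, so []<>[]~p holds vacuously. ✓

{w1, w2, w3, w5}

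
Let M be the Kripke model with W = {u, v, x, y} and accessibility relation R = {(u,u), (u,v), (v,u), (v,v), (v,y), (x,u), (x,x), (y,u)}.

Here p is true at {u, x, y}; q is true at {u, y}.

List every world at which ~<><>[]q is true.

{x, y}

u: <><>[]q is T. ✗
v: <><>[]q is T. ✗
x: <><>[]q is F. ✓
y: <><>[]q is F. ✓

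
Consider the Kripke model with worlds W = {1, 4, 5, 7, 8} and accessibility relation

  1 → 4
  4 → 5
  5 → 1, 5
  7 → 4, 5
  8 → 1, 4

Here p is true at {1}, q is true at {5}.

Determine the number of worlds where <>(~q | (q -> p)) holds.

1: successors {4}; ~q | (q -> p) there: 4:T. ✓
4: successors {5}; ~q | (q -> p) there: 5:F. ✗
5: successors {1, 5}; ~q | (q -> p) there: 1:T, 5:F. ✓
7: successors {4, 5}; ~q | (q -> p) there: 4:T, 5:F. ✓
8: successors {1, 4}; ~q | (q -> p) there: 1:T, 4:T. ✓
Satisfying worlds: {1, 5, 7, 8}.

4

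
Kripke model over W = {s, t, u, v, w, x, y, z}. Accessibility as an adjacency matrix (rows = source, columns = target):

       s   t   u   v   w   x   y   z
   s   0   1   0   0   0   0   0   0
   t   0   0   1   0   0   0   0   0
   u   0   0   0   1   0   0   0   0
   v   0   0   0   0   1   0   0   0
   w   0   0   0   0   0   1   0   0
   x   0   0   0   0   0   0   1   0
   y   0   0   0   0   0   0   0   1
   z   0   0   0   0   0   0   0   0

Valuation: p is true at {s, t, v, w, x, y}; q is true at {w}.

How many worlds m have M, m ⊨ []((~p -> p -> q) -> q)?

2

s: successors {t}; (~p -> p -> q) -> q there: t:F. ✗
t: successors {u}; (~p -> p -> q) -> q there: u:F. ✗
u: successors {v}; (~p -> p -> q) -> q there: v:F. ✗
v: successors {w}; (~p -> p -> q) -> q there: w:T. ✓
w: successors {x}; (~p -> p -> q) -> q there: x:F. ✗
x: successors {y}; (~p -> p -> q) -> q there: y:F. ✗
y: successors {z}; (~p -> p -> q) -> q there: z:F. ✗
z: no successors, so []((~p -> p -> q) -> q) holds vacuously. ✓
Satisfying worlds: {v, z}.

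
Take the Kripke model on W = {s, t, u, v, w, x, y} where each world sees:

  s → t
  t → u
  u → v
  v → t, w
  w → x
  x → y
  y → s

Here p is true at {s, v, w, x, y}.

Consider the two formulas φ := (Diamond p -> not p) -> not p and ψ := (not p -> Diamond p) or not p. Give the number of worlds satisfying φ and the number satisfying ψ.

For (Diamond p -> not p) -> not p:
s: Diamond p -> not p is T, not p is F. ✗
t: Diamond p -> not p is T, not p is T. ✓
u: Diamond p -> not p is T, not p is T. ✓
v: Diamond p -> not p is F, not p is F. ✓
w: Diamond p -> not p is F, not p is F. ✓
x: Diamond p -> not p is F, not p is F. ✓
y: Diamond p -> not p is F, not p is F. ✓
— 6 worlds.
For (not p -> Diamond p) or not p:
s: not p -> Diamond p is T, not p is F. ✓
t: not p -> Diamond p is F, not p is T. ✓
u: not p -> Diamond p is T, not p is T. ✓
v: not p -> Diamond p is T, not p is F. ✓
w: not p -> Diamond p is T, not p is F. ✓
x: not p -> Diamond p is T, not p is F. ✓
y: not p -> Diamond p is T, not p is F. ✓
— 7 worlds.

6 and 7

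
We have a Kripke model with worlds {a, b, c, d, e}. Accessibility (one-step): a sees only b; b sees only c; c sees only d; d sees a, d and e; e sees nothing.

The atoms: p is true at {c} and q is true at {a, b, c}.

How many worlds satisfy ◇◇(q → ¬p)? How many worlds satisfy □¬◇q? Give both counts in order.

3 and 2

For ◇◇(q → ¬p):
a: successors {b}; ◇(q → ¬p) there: b:F. ✗
b: successors {c}; ◇(q → ¬p) there: c:T. ✓
c: successors {d}; ◇(q → ¬p) there: d:T. ✓
d: successors {a, d, e}; ◇(q → ¬p) there: a:T, d:T, e:F. ✓
e: no successors, so ◇◇(q → ¬p) fails. ✗
— 3 worlds.
For □¬◇q:
a: successors {b}; ¬◇q there: b:F. ✗
b: successors {c}; ¬◇q there: c:T. ✓
c: successors {d}; ¬◇q there: d:F. ✗
d: successors {a, d, e}; ¬◇q there: a:F, d:F, e:T. ✗
e: no successors, so □¬◇q holds vacuously. ✓
— 2 worlds.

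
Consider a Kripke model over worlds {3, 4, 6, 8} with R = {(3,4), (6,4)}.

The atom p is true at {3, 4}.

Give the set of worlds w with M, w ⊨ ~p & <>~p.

∅

3: ~p is F, <>~p is F. ✗
4: ~p is F, <>~p is F. ✗
6: ~p is T, <>~p is F. ✗
8: ~p is T, <>~p is F. ✗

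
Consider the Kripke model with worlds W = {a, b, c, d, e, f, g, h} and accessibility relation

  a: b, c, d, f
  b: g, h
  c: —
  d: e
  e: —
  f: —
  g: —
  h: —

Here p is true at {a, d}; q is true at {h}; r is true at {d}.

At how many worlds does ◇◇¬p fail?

a: successors {b, c, d, f}; ◇¬p there: b:T, c:F, d:T, f:F. ✓
b: successors {g, h}; ◇¬p there: g:F, h:F. ✗
c: no successors, so ◇◇¬p fails. ✗
d: successors {e}; ◇¬p there: e:F. ✗
e: no successors, so ◇◇¬p fails. ✗
f: no successors, so ◇◇¬p fails. ✗
g: no successors, so ◇◇¬p fails. ✗
h: no successors, so ◇◇¬p fails. ✗
Satisfying worlds: {a}.
So ◇◇¬p fails at the other 7 worlds.

7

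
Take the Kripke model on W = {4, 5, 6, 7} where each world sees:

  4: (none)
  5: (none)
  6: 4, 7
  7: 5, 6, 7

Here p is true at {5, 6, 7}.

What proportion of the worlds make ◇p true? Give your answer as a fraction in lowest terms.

4: no successors, so ◇p fails. ✗
5: no successors, so ◇p fails. ✗
6: successors {4, 7}; p there: 4:F, 7:T. ✓
7: successors {5, 6, 7}; p there: 5:T, 6:T, 7:T. ✓
That's 2 of 4 worlds, so 2/4 = 1/2.

1/2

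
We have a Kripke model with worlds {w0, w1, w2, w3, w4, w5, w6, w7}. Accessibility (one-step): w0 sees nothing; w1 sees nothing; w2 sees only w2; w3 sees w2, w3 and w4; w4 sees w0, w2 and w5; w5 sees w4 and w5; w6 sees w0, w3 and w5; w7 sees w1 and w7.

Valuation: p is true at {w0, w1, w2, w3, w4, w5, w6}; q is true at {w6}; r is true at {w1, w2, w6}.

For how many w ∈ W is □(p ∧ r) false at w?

w0: no successors, so □(p ∧ r) holds vacuously. ✓
w1: no successors, so □(p ∧ r) holds vacuously. ✓
w2: successors {w2}; p ∧ r there: w2:T. ✓
w3: successors {w2, w3, w4}; p ∧ r there: w2:T, w3:F, w4:F. ✗
w4: successors {w0, w2, w5}; p ∧ r there: w0:F, w2:T, w5:F. ✗
w5: successors {w4, w5}; p ∧ r there: w4:F, w5:F. ✗
w6: successors {w0, w3, w5}; p ∧ r there: w0:F, w3:F, w5:F. ✗
w7: successors {w1, w7}; p ∧ r there: w1:T, w7:F. ✗
Satisfying worlds: {w0, w1, w2}.
So □(p ∧ r) fails at the other 5 worlds.

5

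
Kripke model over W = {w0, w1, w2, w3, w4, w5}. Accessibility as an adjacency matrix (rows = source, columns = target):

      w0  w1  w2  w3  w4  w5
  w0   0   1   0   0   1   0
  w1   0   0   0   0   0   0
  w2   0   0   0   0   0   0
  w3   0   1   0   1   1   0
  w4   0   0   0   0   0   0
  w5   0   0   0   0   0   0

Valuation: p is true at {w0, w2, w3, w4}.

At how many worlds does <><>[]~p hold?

1

w0: successors {w1, w4}; <>[]~p there: w1:F, w4:F. ✗
w1: no successors, so <><>[]~p fails. ✗
w2: no successors, so <><>[]~p fails. ✗
w3: successors {w1, w3, w4}; <>[]~p there: w1:F, w3:T, w4:F. ✓
w4: no successors, so <><>[]~p fails. ✗
w5: no successors, so <><>[]~p fails. ✗
Satisfying worlds: {w3}.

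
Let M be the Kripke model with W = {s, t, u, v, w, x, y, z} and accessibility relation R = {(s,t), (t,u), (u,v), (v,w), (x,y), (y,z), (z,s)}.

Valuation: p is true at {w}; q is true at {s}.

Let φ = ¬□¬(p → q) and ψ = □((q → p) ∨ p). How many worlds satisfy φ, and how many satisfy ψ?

For ¬□¬(p → q):
s: □¬(p → q) is F. ✓
t: □¬(p → q) is F. ✓
u: □¬(p → q) is F. ✓
v: □¬(p → q) is T. ✗
w: □¬(p → q) is T. ✗
x: □¬(p → q) is F. ✓
y: □¬(p → q) is F. ✓
z: □¬(p → q) is F. ✓
— 6 worlds.
For □((q → p) ∨ p):
s: successors {t}; (q → p) ∨ p there: t:T. ✓
t: successors {u}; (q → p) ∨ p there: u:T. ✓
u: successors {v}; (q → p) ∨ p there: v:T. ✓
v: successors {w}; (q → p) ∨ p there: w:T. ✓
w: no successors, so □((q → p) ∨ p) holds vacuously. ✓
x: successors {y}; (q → p) ∨ p there: y:T. ✓
y: successors {z}; (q → p) ∨ p there: z:T. ✓
z: successors {s}; (q → p) ∨ p there: s:F. ✗
— 7 worlds.

6 and 7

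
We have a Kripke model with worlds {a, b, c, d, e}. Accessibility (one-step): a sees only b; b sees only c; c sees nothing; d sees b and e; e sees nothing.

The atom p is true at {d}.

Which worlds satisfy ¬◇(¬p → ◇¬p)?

a: ◇(¬p → ◇¬p) is T. ✗
b: ◇(¬p → ◇¬p) is F. ✓
c: ◇(¬p → ◇¬p) is F. ✓
d: ◇(¬p → ◇¬p) is T. ✗
e: ◇(¬p → ◇¬p) is F. ✓

{b, c, e}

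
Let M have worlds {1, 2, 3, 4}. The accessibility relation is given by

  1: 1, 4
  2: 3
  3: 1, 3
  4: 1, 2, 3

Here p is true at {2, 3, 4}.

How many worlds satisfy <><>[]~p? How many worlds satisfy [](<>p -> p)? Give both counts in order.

For <><>[]~p:
1: successors {1, 4}; <>[]~p there: 1:F, 4:F. ✗
2: successors {3}; <>[]~p there: 3:F. ✗
3: successors {1, 3}; <>[]~p there: 1:F, 3:F. ✗
4: successors {1, 2, 3}; <>[]~p there: 1:F, 2:F, 3:F. ✗
— 0 worlds.
For [](<>p -> p):
1: successors {1, 4}; <>p -> p there: 1:F, 4:T. ✗
2: successors {3}; <>p -> p there: 3:T. ✓
3: successors {1, 3}; <>p -> p there: 1:F, 3:T. ✗
4: successors {1, 2, 3}; <>p -> p there: 1:F, 2:T, 3:T. ✗
— 1 world.

0 and 1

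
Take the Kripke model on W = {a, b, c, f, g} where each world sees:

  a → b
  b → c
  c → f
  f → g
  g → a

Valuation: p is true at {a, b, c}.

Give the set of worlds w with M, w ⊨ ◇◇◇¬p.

{a, b}

a: successors {b}; ◇◇¬p there: b:T. ✓
b: successors {c}; ◇◇¬p there: c:T. ✓
c: successors {f}; ◇◇¬p there: f:F. ✗
f: successors {g}; ◇◇¬p there: g:F. ✗
g: successors {a}; ◇◇¬p there: a:F. ✗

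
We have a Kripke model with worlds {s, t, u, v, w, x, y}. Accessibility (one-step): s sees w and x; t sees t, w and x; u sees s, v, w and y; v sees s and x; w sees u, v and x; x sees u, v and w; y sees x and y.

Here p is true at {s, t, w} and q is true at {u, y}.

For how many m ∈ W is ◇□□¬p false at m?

s: successors {w, x}; □□¬p there: w:F, x:F. ✗
t: successors {t, w, x}; □□¬p there: t:F, w:F, x:F. ✗
u: successors {s, v, w, y}; □□¬p there: s:F, v:F, w:F, y:F. ✗
v: successors {s, x}; □□¬p there: s:F, x:F. ✗
w: successors {u, v, x}; □□¬p there: u:F, v:F, x:F. ✗
x: successors {u, v, w}; □□¬p there: u:F, v:F, w:F. ✗
y: successors {x, y}; □□¬p there: x:F, y:F. ✗
Satisfying worlds: ∅.
So ◇□□¬p fails at the other 7 worlds.

7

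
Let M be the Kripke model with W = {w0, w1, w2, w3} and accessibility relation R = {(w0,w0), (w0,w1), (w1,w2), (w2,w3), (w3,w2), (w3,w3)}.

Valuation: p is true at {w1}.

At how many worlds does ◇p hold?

w0: successors {w0, w1}; p there: w0:F, w1:T. ✓
w1: successors {w2}; p there: w2:F. ✗
w2: successors {w3}; p there: w3:F. ✗
w3: successors {w2, w3}; p there: w2:F, w3:F. ✗
Satisfying worlds: {w0}.

1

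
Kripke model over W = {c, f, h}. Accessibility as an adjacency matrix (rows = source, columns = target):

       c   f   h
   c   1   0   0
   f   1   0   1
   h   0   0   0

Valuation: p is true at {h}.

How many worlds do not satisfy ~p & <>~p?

c: ~p is T, <>~p is T. ✓
f: ~p is T, <>~p is T. ✓
h: ~p is F, <>~p is F. ✗
Satisfying worlds: {c, f}.
So ~p & <>~p fails at the other 1 world.

1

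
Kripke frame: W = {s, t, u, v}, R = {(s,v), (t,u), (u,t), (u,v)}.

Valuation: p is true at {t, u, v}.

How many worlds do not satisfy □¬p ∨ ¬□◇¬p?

0

s: □¬p is F, ¬□◇¬p is T. ✓
t: □¬p is F, ¬□◇¬p is T. ✓
u: □¬p is F, ¬□◇¬p is T. ✓
v: □¬p is T, ¬□◇¬p is F. ✓
Satisfying worlds: {s, t, u, v}.
So □¬p ∨ ¬□◇¬p fails at the other 0 worlds.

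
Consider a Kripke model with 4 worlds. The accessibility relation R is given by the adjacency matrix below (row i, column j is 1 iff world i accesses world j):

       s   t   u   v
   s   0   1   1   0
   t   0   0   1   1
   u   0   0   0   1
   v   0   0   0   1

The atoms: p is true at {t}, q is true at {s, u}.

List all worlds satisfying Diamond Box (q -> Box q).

s: successors {t, u}; Box (q -> Box q) there: t:F, u:T. ✓
t: successors {u, v}; Box (q -> Box q) there: u:T, v:T. ✓
u: successors {v}; Box (q -> Box q) there: v:T. ✓
v: successors {v}; Box (q -> Box q) there: v:T. ✓

{s, t, u, v}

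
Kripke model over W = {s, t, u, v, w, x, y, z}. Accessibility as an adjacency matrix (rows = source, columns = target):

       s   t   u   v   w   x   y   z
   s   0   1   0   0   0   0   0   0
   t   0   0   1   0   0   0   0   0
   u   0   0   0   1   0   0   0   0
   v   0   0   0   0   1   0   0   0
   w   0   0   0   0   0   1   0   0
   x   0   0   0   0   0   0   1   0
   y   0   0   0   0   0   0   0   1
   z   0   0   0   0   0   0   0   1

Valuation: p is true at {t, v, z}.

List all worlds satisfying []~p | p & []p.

{t, v, w, x, z}

s: []~p is F, p & []p is F. ✗
t: []~p is T, p & []p is F. ✓
u: []~p is F, p & []p is F. ✗
v: []~p is T, p & []p is F. ✓
w: []~p is T, p & []p is F. ✓
x: []~p is T, p & []p is F. ✓
y: []~p is F, p & []p is F. ✗
z: []~p is F, p & []p is T. ✓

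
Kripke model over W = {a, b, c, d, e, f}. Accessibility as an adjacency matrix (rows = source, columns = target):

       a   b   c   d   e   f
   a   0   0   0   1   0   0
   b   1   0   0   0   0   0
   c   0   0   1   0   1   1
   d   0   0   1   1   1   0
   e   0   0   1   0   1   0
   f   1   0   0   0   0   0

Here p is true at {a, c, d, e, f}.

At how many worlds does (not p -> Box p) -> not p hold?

a: not p -> Box p is T, not p is F. ✗
b: not p -> Box p is T, not p is T. ✓
c: not p -> Box p is T, not p is F. ✗
d: not p -> Box p is T, not p is F. ✗
e: not p -> Box p is T, not p is F. ✗
f: not p -> Box p is T, not p is F. ✗
Satisfying worlds: {b}.

1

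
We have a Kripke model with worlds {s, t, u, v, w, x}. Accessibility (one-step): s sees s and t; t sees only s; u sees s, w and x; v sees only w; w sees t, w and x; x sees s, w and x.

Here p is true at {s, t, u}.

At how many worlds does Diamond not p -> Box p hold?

2

s: Diamond not p is F, Box p is T. ✓
t: Diamond not p is F, Box p is T. ✓
u: Diamond not p is T, Box p is F. ✗
v: Diamond not p is T, Box p is F. ✗
w: Diamond not p is T, Box p is F. ✗
x: Diamond not p is T, Box p is F. ✗
Satisfying worlds: {s, t}.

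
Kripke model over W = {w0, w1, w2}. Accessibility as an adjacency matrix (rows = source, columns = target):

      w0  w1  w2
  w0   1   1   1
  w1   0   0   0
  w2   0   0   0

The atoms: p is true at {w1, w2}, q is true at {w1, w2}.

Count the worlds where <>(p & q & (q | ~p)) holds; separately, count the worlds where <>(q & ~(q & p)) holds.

For <>(p & q & (q | ~p)):
w0: successors {w0, w1, w2}; p & q & (q | ~p) there: w0:F, w1:T, w2:T. ✓
w1: no successors, so <>(p & q & (q | ~p)) fails. ✗
w2: no successors, so <>(p & q & (q | ~p)) fails. ✗
— 1 world.
For <>(q & ~(q & p)):
w0: successors {w0, w1, w2}; q & ~(q & p) there: w0:F, w1:F, w2:F. ✗
w1: no successors, so <>(q & ~(q & p)) fails. ✗
w2: no successors, so <>(q & ~(q & p)) fails. ✗
— 0 worlds.

1 and 0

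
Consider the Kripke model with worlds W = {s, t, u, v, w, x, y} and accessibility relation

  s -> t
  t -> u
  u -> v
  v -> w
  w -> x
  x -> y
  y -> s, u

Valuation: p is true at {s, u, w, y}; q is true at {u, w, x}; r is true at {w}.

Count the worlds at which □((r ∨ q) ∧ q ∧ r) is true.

1

s: successors {t}; (r ∨ q) ∧ q ∧ r there: t:F. ✗
t: successors {u}; (r ∨ q) ∧ q ∧ r there: u:F. ✗
u: successors {v}; (r ∨ q) ∧ q ∧ r there: v:F. ✗
v: successors {w}; (r ∨ q) ∧ q ∧ r there: w:T. ✓
w: successors {x}; (r ∨ q) ∧ q ∧ r there: x:F. ✗
x: successors {y}; (r ∨ q) ∧ q ∧ r there: y:F. ✗
y: successors {s, u}; (r ∨ q) ∧ q ∧ r there: s:F, u:F. ✗
Satisfying worlds: {v}.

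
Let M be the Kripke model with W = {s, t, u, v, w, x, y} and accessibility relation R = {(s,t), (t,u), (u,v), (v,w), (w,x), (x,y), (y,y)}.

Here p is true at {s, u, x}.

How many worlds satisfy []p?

2

s: successors {t}; p there: t:F. ✗
t: successors {u}; p there: u:T. ✓
u: successors {v}; p there: v:F. ✗
v: successors {w}; p there: w:F. ✗
w: successors {x}; p there: x:T. ✓
x: successors {y}; p there: y:F. ✗
y: successors {y}; p there: y:F. ✗
Satisfying worlds: {t, w}.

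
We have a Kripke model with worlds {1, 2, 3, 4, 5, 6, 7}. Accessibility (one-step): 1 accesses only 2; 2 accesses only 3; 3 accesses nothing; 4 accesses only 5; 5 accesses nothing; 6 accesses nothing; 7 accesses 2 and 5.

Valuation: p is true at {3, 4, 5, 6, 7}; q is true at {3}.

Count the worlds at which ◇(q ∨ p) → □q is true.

1: ◇(q ∨ p) is F, □q is F. ✓
2: ◇(q ∨ p) is T, □q is T. ✓
3: ◇(q ∨ p) is F, □q is T. ✓
4: ◇(q ∨ p) is T, □q is F. ✗
5: ◇(q ∨ p) is F, □q is T. ✓
6: ◇(q ∨ p) is F, □q is T. ✓
7: ◇(q ∨ p) is T, □q is F. ✗
Satisfying worlds: {1, 2, 3, 5, 6}.

5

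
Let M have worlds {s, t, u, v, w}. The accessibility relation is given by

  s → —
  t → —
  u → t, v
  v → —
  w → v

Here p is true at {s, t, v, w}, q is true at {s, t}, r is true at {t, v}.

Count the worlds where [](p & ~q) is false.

s: no successors, so [](p & ~q) holds vacuously. ✓
t: no successors, so [](p & ~q) holds vacuously. ✓
u: successors {t, v}; p & ~q there: t:F, v:T. ✗
v: no successors, so [](p & ~q) holds vacuously. ✓
w: successors {v}; p & ~q there: v:T. ✓
Satisfying worlds: {s, t, v, w}.
So [](p & ~q) fails at the other 1 world.

1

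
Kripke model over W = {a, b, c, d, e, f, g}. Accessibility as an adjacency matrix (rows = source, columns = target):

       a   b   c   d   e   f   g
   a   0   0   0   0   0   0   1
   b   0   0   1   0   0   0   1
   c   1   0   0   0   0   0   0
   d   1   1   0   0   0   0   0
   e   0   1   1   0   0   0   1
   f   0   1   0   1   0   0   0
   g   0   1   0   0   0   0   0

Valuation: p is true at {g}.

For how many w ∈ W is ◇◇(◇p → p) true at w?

a: successors {g}; ◇(◇p → p) there: g:F. ✗
b: successors {c, g}; ◇(◇p → p) there: c:F, g:F. ✗
c: successors {a}; ◇(◇p → p) there: a:T. ✓
d: successors {a, b}; ◇(◇p → p) there: a:T, b:T. ✓
e: successors {b, c, g}; ◇(◇p → p) there: b:T, c:F, g:F. ✓
f: successors {b, d}; ◇(◇p → p) there: b:T, d:F. ✓
g: successors {b}; ◇(◇p → p) there: b:T. ✓
Satisfying worlds: {c, d, e, f, g}.

5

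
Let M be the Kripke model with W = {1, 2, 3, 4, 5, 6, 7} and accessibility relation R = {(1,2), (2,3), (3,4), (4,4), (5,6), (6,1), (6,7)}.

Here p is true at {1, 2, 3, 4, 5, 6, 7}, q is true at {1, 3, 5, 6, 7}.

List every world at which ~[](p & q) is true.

{1, 3, 4}

1: [](p & q) is F. ✓
2: [](p & q) is T. ✗
3: [](p & q) is F. ✓
4: [](p & q) is F. ✓
5: [](p & q) is T. ✗
6: [](p & q) is T. ✗
7: [](p & q) is T. ✗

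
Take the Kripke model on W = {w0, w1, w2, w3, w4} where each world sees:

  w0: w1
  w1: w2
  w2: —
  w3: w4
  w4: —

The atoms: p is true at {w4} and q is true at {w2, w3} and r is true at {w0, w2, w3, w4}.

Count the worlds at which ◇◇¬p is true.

w0: successors {w1}; ◇¬p there: w1:T. ✓
w1: successors {w2}; ◇¬p there: w2:F. ✗
w2: no successors, so ◇◇¬p fails. ✗
w3: successors {w4}; ◇¬p there: w4:F. ✗
w4: no successors, so ◇◇¬p fails. ✗
Satisfying worlds: {w0}.

1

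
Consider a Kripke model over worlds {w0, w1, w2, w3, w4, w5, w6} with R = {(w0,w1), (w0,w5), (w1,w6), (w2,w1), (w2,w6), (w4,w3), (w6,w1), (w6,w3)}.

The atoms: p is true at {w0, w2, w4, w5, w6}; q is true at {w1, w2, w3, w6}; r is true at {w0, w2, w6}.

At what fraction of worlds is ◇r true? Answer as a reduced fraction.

w0: successors {w1, w5}; r there: w1:F, w5:F. ✗
w1: successors {w6}; r there: w6:T. ✓
w2: successors {w1, w6}; r there: w1:F, w6:T. ✓
w3: no successors, so ◇r fails. ✗
w4: successors {w3}; r there: w3:F. ✗
w5: no successors, so ◇r fails. ✗
w6: successors {w1, w3}; r there: w1:F, w3:F. ✗
That's 2 of 7 worlds, so 2/7.

2/7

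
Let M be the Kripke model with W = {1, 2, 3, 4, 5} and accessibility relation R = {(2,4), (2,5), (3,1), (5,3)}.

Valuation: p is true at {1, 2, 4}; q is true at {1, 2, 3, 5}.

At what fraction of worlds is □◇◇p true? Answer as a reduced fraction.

1: no successors, so □◇◇p holds vacuously. ✓
2: successors {4, 5}; ◇◇p there: 4:F, 5:T. ✗
3: successors {1}; ◇◇p there: 1:F. ✗
4: no successors, so □◇◇p holds vacuously. ✓
5: successors {3}; ◇◇p there: 3:F. ✗
That's 2 of 5 worlds, so 2/5.

2/5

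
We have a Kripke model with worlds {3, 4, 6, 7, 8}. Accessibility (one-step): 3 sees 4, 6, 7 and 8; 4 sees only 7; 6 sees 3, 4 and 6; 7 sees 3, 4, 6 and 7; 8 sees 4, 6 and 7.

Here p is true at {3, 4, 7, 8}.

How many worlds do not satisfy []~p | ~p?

3: []~p is F, ~p is F. ✗
4: []~p is F, ~p is F. ✗
6: []~p is F, ~p is T. ✓
7: []~p is F, ~p is F. ✗
8: []~p is F, ~p is F. ✗
Satisfying worlds: {6}.
So []~p | ~p fails at the other 4 worlds.

4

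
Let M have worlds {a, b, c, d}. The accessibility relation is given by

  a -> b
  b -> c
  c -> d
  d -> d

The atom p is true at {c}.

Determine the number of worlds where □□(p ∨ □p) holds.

a: successors {b}; □(p ∨ □p) there: b:T. ✓
b: successors {c}; □(p ∨ □p) there: c:F. ✗
c: successors {d}; □(p ∨ □p) there: d:F. ✗
d: successors {d}; □(p ∨ □p) there: d:F. ✗
Satisfying worlds: {a}.

1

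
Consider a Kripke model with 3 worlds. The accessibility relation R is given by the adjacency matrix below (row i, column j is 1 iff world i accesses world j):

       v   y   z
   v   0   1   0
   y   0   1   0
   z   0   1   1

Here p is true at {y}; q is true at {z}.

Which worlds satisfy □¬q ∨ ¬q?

{v, y}

v: □¬q is T, ¬q is T. ✓
y: □¬q is T, ¬q is T. ✓
z: □¬q is F, ¬q is F. ✗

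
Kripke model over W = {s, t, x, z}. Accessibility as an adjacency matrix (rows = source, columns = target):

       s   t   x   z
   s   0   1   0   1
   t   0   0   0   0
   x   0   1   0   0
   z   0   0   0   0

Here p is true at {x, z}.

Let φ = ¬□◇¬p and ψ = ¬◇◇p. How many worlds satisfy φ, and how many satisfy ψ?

2 and 4

For ¬□◇¬p:
s: □◇¬p is F. ✓
t: □◇¬p is T. ✗
x: □◇¬p is F. ✓
z: □◇¬p is T. ✗
— 2 worlds.
For ¬◇◇p:
s: ◇◇p is F. ✓
t: ◇◇p is F. ✓
x: ◇◇p is F. ✓
z: ◇◇p is F. ✓
— 4 worlds.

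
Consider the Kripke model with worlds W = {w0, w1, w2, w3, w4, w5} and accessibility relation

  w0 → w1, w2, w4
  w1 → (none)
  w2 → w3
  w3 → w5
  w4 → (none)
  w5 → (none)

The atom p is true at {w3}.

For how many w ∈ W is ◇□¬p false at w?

w0: successors {w1, w2, w4}; □¬p there: w1:T, w2:F, w4:T. ✓
w1: no successors, so ◇□¬p fails. ✗
w2: successors {w3}; □¬p there: w3:T. ✓
w3: successors {w5}; □¬p there: w5:T. ✓
w4: no successors, so ◇□¬p fails. ✗
w5: no successors, so ◇□¬p fails. ✗
Satisfying worlds: {w0, w2, w3}.
So ◇□¬p fails at the other 3 worlds.

3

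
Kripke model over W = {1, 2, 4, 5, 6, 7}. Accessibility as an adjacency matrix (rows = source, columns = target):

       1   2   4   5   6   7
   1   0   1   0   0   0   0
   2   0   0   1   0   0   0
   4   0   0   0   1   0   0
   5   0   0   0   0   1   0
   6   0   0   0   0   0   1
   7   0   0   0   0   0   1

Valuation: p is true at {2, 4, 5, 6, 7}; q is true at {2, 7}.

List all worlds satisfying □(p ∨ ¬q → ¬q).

{2, 4, 5}

1: successors {2}; p ∨ ¬q → ¬q there: 2:F. ✗
2: successors {4}; p ∨ ¬q → ¬q there: 4:T. ✓
4: successors {5}; p ∨ ¬q → ¬q there: 5:T. ✓
5: successors {6}; p ∨ ¬q → ¬q there: 6:T. ✓
6: successors {7}; p ∨ ¬q → ¬q there: 7:F. ✗
7: successors {7}; p ∨ ¬q → ¬q there: 7:F. ✗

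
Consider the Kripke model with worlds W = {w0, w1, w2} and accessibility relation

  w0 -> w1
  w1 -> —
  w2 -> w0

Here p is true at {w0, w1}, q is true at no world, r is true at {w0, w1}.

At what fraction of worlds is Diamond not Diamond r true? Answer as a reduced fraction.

1/3

w0: successors {w1}; not Diamond r there: w1:T. ✓
w1: no successors, so Diamond not Diamond r fails. ✗
w2: successors {w0}; not Diamond r there: w0:F. ✗
That's 1 of 3 worlds, so 1/3.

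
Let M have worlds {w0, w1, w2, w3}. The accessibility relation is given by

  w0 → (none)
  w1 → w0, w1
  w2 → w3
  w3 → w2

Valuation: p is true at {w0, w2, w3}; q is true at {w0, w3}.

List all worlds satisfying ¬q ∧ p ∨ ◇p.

w0: ¬q ∧ p is F, ◇p is F. ✗
w1: ¬q ∧ p is F, ◇p is T. ✓
w2: ¬q ∧ p is T, ◇p is T. ✓
w3: ¬q ∧ p is F, ◇p is T. ✓

{w1, w2, w3}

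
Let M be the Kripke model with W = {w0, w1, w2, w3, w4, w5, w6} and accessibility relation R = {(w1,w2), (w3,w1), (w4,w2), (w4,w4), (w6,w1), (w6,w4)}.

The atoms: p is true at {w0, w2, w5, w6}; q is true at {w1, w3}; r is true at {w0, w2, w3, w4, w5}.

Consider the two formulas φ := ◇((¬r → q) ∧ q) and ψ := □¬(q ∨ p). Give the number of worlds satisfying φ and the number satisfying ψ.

2 and 3

For ◇((¬r → q) ∧ q):
w0: no successors, so ◇((¬r → q) ∧ q) fails. ✗
w1: successors {w2}; (¬r → q) ∧ q there: w2:F. ✗
w2: no successors, so ◇((¬r → q) ∧ q) fails. ✗
w3: successors {w1}; (¬r → q) ∧ q there: w1:T. ✓
w4: successors {w2, w4}; (¬r → q) ∧ q there: w2:F, w4:F. ✗
w5: no successors, so ◇((¬r → q) ∧ q) fails. ✗
w6: successors {w1, w4}; (¬r → q) ∧ q there: w1:T, w4:F. ✓
— 2 worlds.
For □¬(q ∨ p):
w0: no successors, so □¬(q ∨ p) holds vacuously. ✓
w1: successors {w2}; ¬(q ∨ p) there: w2:F. ✗
w2: no successors, so □¬(q ∨ p) holds vacuously. ✓
w3: successors {w1}; ¬(q ∨ p) there: w1:F. ✗
w4: successors {w2, w4}; ¬(q ∨ p) there: w2:F, w4:T. ✗
w5: no successors, so □¬(q ∨ p) holds vacuously. ✓
w6: successors {w1, w4}; ¬(q ∨ p) there: w1:F, w4:T. ✗
— 3 worlds.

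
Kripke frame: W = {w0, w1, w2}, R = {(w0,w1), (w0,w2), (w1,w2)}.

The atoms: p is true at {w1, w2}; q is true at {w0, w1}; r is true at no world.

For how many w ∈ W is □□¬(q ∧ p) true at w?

3

w0: successors {w1, w2}; □¬(q ∧ p) there: w1:T, w2:T. ✓
w1: successors {w2}; □¬(q ∧ p) there: w2:T. ✓
w2: no successors, so □□¬(q ∧ p) holds vacuously. ✓
Satisfying worlds: {w0, w1, w2}.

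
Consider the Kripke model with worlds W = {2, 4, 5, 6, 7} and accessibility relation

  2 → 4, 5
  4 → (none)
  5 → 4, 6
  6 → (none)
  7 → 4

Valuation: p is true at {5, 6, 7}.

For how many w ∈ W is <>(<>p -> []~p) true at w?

2: successors {4, 5}; <>p -> []~p there: 4:T, 5:F. ✓
4: no successors, so <>(<>p -> []~p) fails. ✗
5: successors {4, 6}; <>p -> []~p there: 4:T, 6:T. ✓
6: no successors, so <>(<>p -> []~p) fails. ✗
7: successors {4}; <>p -> []~p there: 4:T. ✓
Satisfying worlds: {2, 5, 7}.

3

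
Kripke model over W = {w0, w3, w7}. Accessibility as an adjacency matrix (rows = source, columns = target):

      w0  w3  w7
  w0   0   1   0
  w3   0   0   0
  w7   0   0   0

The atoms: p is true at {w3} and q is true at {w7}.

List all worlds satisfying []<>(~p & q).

w0: successors {w3}; <>(~p & q) there: w3:F. ✗
w3: no successors, so []<>(~p & q) holds vacuously. ✓
w7: no successors, so []<>(~p & q) holds vacuously. ✓

{w3, w7}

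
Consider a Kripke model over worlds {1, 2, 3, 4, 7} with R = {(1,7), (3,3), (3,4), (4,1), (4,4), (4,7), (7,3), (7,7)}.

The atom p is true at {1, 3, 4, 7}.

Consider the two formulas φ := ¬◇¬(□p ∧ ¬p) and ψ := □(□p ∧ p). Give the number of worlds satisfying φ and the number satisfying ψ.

For ¬◇¬(□p ∧ ¬p):
1: ◇¬(□p ∧ ¬p) is T. ✗
2: ◇¬(□p ∧ ¬p) is F. ✓
3: ◇¬(□p ∧ ¬p) is T. ✗
4: ◇¬(□p ∧ ¬p) is T. ✗
7: ◇¬(□p ∧ ¬p) is T. ✗
— 1 world.
For □(□p ∧ p):
1: successors {7}; □p ∧ p there: 7:T. ✓
2: no successors, so □(□p ∧ p) holds vacuously. ✓
3: successors {3, 4}; □p ∧ p there: 3:T, 4:T. ✓
4: successors {1, 4, 7}; □p ∧ p there: 1:T, 4:T, 7:T. ✓
7: successors {3, 7}; □p ∧ p there: 3:T, 7:T. ✓
— 5 worlds.

1 and 5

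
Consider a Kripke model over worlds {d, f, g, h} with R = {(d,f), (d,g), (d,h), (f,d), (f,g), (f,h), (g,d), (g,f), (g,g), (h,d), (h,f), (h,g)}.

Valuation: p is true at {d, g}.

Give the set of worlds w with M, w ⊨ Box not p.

∅

d: successors {f, g, h}; not p there: f:T, g:F, h:T. ✗
f: successors {d, g, h}; not p there: d:F, g:F, h:T. ✗
g: successors {d, f, g}; not p there: d:F, f:T, g:F. ✗
h: successors {d, f, g}; not p there: d:F, f:T, g:F. ✗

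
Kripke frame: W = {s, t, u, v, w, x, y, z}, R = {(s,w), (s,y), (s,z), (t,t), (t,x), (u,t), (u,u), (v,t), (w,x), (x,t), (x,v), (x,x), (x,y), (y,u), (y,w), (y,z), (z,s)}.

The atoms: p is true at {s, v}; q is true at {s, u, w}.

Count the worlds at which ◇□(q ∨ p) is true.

s: successors {w, y, z}; □(q ∨ p) there: w:F, y:F, z:T. ✓
t: successors {t, x}; □(q ∨ p) there: t:F, x:F. ✗
u: successors {t, u}; □(q ∨ p) there: t:F, u:F. ✗
v: successors {t}; □(q ∨ p) there: t:F. ✗
w: successors {x}; □(q ∨ p) there: x:F. ✗
x: successors {t, v, x, y}; □(q ∨ p) there: t:F, v:F, x:F, y:F. ✗
y: successors {u, w, z}; □(q ∨ p) there: u:F, w:F, z:T. ✓
z: successors {s}; □(q ∨ p) there: s:F. ✗
Satisfying worlds: {s, y}.

2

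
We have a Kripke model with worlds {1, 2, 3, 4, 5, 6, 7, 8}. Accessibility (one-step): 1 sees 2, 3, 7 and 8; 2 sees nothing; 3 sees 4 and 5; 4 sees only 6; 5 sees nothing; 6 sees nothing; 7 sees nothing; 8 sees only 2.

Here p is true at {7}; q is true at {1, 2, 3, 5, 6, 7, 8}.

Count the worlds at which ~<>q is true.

4

1: <>q is T. ✗
2: <>q is F. ✓
3: <>q is T. ✗
4: <>q is T. ✗
5: <>q is F. ✓
6: <>q is F. ✓
7: <>q is F. ✓
8: <>q is T. ✗
Satisfying worlds: {2, 5, 6, 7}.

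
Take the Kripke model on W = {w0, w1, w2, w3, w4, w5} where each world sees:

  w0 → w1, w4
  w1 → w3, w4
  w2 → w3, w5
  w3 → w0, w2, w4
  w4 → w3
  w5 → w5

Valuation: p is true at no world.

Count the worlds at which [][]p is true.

0

w0: successors {w1, w4}; []p there: w1:F, w4:F. ✗
w1: successors {w3, w4}; []p there: w3:F, w4:F. ✗
w2: successors {w3, w5}; []p there: w3:F, w5:F. ✗
w3: successors {w0, w2, w4}; []p there: w0:F, w2:F, w4:F. ✗
w4: successors {w3}; []p there: w3:F. ✗
w5: successors {w5}; []p there: w5:F. ✗
Satisfying worlds: ∅.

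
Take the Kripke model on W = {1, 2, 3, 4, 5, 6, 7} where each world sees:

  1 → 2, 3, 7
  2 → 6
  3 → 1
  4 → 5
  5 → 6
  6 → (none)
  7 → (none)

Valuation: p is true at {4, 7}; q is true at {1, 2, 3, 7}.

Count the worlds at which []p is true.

1: successors {2, 3, 7}; p there: 2:F, 3:F, 7:T. ✗
2: successors {6}; p there: 6:F. ✗
3: successors {1}; p there: 1:F. ✗
4: successors {5}; p there: 5:F. ✗
5: successors {6}; p there: 6:F. ✗
6: no successors, so []p holds vacuously. ✓
7: no successors, so []p holds vacuously. ✓
Satisfying worlds: {6, 7}.

2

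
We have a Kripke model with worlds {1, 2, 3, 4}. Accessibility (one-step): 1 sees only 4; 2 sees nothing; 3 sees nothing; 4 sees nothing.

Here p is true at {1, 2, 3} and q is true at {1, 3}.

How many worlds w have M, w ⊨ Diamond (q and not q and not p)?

1: successors {4}; q and not q and not p there: 4:F. ✗
2: no successors, so Diamond (q and not q and not p) fails. ✗
3: no successors, so Diamond (q and not q and not p) fails. ✗
4: no successors, so Diamond (q and not q and not p) fails. ✗
Satisfying worlds: ∅.

0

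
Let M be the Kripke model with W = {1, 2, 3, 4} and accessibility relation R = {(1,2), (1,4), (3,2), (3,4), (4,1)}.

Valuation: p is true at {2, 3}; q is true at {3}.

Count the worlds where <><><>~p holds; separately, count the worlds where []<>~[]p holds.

3 and 2

For <><><>~p:
1: successors {2, 4}; <><>~p there: 2:F, 4:T. ✓
2: no successors, so <><><>~p fails. ✗
3: successors {2, 4}; <><>~p there: 2:F, 4:T. ✓
4: successors {1}; <><>~p there: 1:T. ✓
— 3 worlds.
For []<>~[]p:
1: successors {2, 4}; <>~[]p there: 2:F, 4:T. ✗
2: no successors, so []<>~[]p holds vacuously. ✓
3: successors {2, 4}; <>~[]p there: 2:F, 4:T. ✗
4: successors {1}; <>~[]p there: 1:T. ✓
— 2 worlds.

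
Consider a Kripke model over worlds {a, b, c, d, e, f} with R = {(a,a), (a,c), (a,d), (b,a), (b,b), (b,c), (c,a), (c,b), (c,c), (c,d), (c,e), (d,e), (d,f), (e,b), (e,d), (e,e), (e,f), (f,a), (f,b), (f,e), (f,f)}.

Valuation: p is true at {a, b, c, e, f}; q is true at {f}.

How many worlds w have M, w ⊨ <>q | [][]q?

3

a: <>q is F, [][]q is F. ✗
b: <>q is F, [][]q is F. ✗
c: <>q is F, [][]q is F. ✗
d: <>q is T, [][]q is F. ✓
e: <>q is T, [][]q is F. ✓
f: <>q is T, [][]q is F. ✓
Satisfying worlds: {d, e, f}.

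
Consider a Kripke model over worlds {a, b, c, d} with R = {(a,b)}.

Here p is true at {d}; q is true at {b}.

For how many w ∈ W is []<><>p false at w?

a: successors {b}; <><>p there: b:F. ✗
b: no successors, so []<><>p holds vacuously. ✓
c: no successors, so []<><>p holds vacuously. ✓
d: no successors, so []<><>p holds vacuously. ✓
Satisfying worlds: {b, c, d}.
So []<><>p fails at the other 1 world.

1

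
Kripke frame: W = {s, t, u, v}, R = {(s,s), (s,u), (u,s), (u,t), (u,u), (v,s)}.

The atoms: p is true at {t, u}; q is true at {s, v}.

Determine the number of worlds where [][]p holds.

1

s: successors {s, u}; []p there: s:F, u:F. ✗
t: no successors, so [][]p holds vacuously. ✓
u: successors {s, t, u}; []p there: s:F, t:T, u:F. ✗
v: successors {s}; []p there: s:F. ✗
Satisfying worlds: {t}.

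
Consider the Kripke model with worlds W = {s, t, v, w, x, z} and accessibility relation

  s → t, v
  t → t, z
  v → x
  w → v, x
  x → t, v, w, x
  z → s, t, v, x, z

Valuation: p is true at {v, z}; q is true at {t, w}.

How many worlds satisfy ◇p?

5

s: successors {t, v}; p there: t:F, v:T. ✓
t: successors {t, z}; p there: t:F, z:T. ✓
v: successors {x}; p there: x:F. ✗
w: successors {v, x}; p there: v:T, x:F. ✓
x: successors {t, v, w, x}; p there: t:F, v:T, w:F, x:F. ✓
z: successors {s, t, v, x, z}; p there: s:F, t:F, v:T, x:F, z:T. ✓
Satisfying worlds: {s, t, w, x, z}.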